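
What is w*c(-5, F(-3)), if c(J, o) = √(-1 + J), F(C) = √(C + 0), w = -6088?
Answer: -6088*I*√6 ≈ -14913.0*I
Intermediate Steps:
F(C) = √C
w*c(-5, F(-3)) = -6088*√(-1 - 5) = -6088*I*√6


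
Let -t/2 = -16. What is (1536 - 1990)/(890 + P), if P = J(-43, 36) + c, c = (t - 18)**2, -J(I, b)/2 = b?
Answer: -227/507 ≈ -0.44773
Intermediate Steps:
t = 32 (t = -2*(-16) = 32)
J(I, b) = -2*b
c = 196 (c = (32 - 18)**2 = 14**2 = 196)
P = 124 (P = -2*36 + 196 = -72 + 196 = 124)
(1536 - 1990)/(890 + P) = (1536 - 1990)/(890 + 124) = -454/1014 = -454*1/1014 = -227/507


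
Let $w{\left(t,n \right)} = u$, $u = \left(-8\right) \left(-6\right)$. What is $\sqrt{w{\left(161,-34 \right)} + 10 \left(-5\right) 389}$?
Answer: $i \sqrt{19402} \approx 139.29 i$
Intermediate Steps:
$u = 48$
$w{\left(t,n \right)} = 48$
$\sqrt{w{\left(161,-34 \right)} + 10 \left(-5\right) 389} = \sqrt{48 + 10 \left(-5\right) 389} = \sqrt{48 - 19450} = \sqrt{-19402} = i \sqrt{19402}$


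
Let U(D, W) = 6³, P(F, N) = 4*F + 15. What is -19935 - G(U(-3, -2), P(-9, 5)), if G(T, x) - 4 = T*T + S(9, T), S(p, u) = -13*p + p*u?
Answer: -68422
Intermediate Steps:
P(F, N) = 15 + 4*F
U(D, W) = 216
G(T, x) = -113 + T² + 9*T (G(T, x) = 4 + (T*T + 9*(-13 + T)) = 4 + (T² + (-117 + 9*T)) = 4 + (-117 + T² + 9*T) = -113 + T² + 9*T)
-19935 - G(U(-3, -2), P(-9, 5)) = -19935 - (-113 + 216² + 9*216) = -19935 - (-113 + 46656 + 1944) = -19935 - 1*48487 = -19935 - 48487 = -68422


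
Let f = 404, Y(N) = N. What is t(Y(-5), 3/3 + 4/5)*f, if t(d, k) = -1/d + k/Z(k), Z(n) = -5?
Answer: -1616/25 ≈ -64.640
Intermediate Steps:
t(d, k) = -1/d - k/5 (t(d, k) = -1/d + k/(-5) = -1/d + k*(-1/5) = -1/d - k/5)
t(Y(-5), 3/3 + 4/5)*f = (-1/(-5) - (3/3 + 4/5)/5)*404 = (-1*(-1/5) - (3*(1/3) + 4*(1/5))/5)*404 = (1/5 - (1 + 4/5)/5)*404 = (1/5 - 1/5*9/5)*404 = (1/5 - 9/25)*404 = -4/25*404 = -1616/25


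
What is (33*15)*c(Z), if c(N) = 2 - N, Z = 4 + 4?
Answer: -2970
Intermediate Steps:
Z = 8
(33*15)*c(Z) = (33*15)*(2 - 1*8) = 495*(2 - 8) = 495*(-6) = -2970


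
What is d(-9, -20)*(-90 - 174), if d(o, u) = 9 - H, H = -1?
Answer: -2640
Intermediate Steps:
d(o, u) = 10 (d(o, u) = 9 - 1*(-1) = 9 + 1 = 10)
d(-9, -20)*(-90 - 174) = 10*(-90 - 174) = 10*(-264) = -2640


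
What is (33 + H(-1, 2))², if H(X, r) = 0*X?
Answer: 1089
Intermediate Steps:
H(X, r) = 0
(33 + H(-1, 2))² = (33 + 0)² = 33² = 1089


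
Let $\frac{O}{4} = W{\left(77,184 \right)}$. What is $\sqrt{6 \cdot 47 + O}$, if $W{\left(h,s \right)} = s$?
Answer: $\sqrt{1018} \approx 31.906$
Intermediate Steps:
$O = 736$ ($O = 4 \cdot 184 = 736$)
$\sqrt{6 \cdot 47 + O} = \sqrt{6 \cdot 47 + 736} = \sqrt{282 + 736} = \sqrt{1018}$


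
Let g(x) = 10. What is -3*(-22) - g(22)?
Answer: 56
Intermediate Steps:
-3*(-22) - g(22) = -3*(-22) - 1*10 = 66 - 10 = 56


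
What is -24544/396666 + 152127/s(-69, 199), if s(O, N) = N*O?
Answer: -10113437041/907770141 ≈ -11.141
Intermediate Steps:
-24544/396666 + 152127/s(-69, 199) = -24544/396666 + 152127/((199*(-69))) = -24544*1/396666 + 152127/(-13731) = -12272/198333 + 152127*(-1/13731) = -12272/198333 - 50709/4577 = -10113437041/907770141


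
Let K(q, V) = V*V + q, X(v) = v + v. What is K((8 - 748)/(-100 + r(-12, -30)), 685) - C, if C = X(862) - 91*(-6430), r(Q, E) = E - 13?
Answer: -16820207/143 ≈ -1.1762e+5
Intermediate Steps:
r(Q, E) = -13 + E
X(v) = 2*v
K(q, V) = q + V**2 (K(q, V) = V**2 + q = q + V**2)
C = 586854 (C = 2*862 - 91*(-6430) = 1724 - 1*(-585130) = 1724 + 585130 = 586854)
K((8 - 748)/(-100 + r(-12, -30)), 685) - C = ((8 - 748)/(-100 + (-13 - 30)) + 685**2) - 1*586854 = (-740/(-100 - 43) + 469225) - 586854 = (-740/(-143) + 469225) - 586854 = (-740*(-1/143) + 469225) - 586854 = (740/143 + 469225) - 586854 = 67099915/143 - 586854 = -16820207/143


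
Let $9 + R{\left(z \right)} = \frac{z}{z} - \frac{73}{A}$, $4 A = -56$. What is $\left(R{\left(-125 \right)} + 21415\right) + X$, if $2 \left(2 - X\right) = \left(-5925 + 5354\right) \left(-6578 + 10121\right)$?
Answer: $\frac{7230585}{7} \approx 1.0329 \cdot 10^{6}$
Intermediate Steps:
$A = -14$ ($A = \frac{1}{4} \left(-56\right) = -14$)
$R{\left(z \right)} = - \frac{39}{14}$ ($R{\left(z \right)} = -9 + \left(\frac{z}{z} - \frac{73}{-14}\right) = -9 + \left(1 - - \frac{73}{14}\right) = -9 + \left(1 + \frac{73}{14}\right) = -9 + \frac{87}{14} = - \frac{39}{14}$)
$X = \frac{2023057}{2}$ ($X = 2 - \frac{\left(-5925 + 5354\right) \left(-6578 + 10121\right)}{2} = 2 - \frac{\left(-571\right) 3543}{2} = 2 - - \frac{2023053}{2} = 2 + \frac{2023053}{2} = \frac{2023057}{2} \approx 1.0115 \cdot 10^{6}$)
$\left(R{\left(-125 \right)} + 21415\right) + X = \left(- \frac{39}{14} + 21415\right) + \frac{2023057}{2} = \frac{299771}{14} + \frac{2023057}{2} = \frac{7230585}{7}$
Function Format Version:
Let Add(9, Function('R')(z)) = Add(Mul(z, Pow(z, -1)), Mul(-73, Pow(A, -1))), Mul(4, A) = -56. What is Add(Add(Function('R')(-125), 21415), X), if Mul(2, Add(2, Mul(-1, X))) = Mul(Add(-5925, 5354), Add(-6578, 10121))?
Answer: Rational(7230585, 7) ≈ 1.0329e+6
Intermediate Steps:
A = -14 (A = Mul(Rational(1, 4), -56) = -14)
Function('R')(z) = Rational(-39, 14) (Function('R')(z) = Add(-9, Add(Mul(z, Pow(z, -1)), Mul(-73, Pow(-14, -1)))) = Add(-9, Add(1, Mul(-73, Rational(-1, 14)))) = Add(-9, Add(1, Rational(73, 14))) = Add(-9, Rational(87, 14)) = Rational(-39, 14))
X = Rational(2023057, 2) (X = Add(2, Mul(Rational(-1, 2), Mul(Add(-5925, 5354), Add(-6578, 10121)))) = Add(2, Mul(Rational(-1, 2), Mul(-571, 3543))) = Add(2, Mul(Rational(-1, 2), -2023053)) = Add(2, Rational(2023053, 2)) = Rational(2023057, 2) ≈ 1.0115e+6)
Add(Add(Function('R')(-125), 21415), X) = Add(Add(Rational(-39, 14), 21415), Rational(2023057, 2)) = Add(Rational(299771, 14), Rational(2023057, 2)) = Rational(7230585, 7)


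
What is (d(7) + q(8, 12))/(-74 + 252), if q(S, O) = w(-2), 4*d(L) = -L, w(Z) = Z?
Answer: -15/712 ≈ -0.021067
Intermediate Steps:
d(L) = -L/4 (d(L) = (-L)/4 = -L/4)
q(S, O) = -2
(d(7) + q(8, 12))/(-74 + 252) = (-¼*7 - 2)/(-74 + 252) = (-7/4 - 2)/178 = -15/4*1/178 = -15/712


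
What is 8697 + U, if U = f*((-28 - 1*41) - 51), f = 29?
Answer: 5217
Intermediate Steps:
U = -3480 (U = 29*((-28 - 1*41) - 51) = 29*((-28 - 41) - 51) = 29*(-69 - 51) = 29*(-120) = -3480)
8697 + U = 8697 - 3480 = 5217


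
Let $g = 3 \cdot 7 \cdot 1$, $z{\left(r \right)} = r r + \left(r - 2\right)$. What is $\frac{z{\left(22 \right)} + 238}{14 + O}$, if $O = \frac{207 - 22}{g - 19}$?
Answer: $\frac{1484}{213} \approx 6.9671$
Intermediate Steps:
$z{\left(r \right)} = -2 + r + r^{2}$ ($z{\left(r \right)} = r^{2} + \left(-2 + r\right) = -2 + r + r^{2}$)
$g = 21$ ($g = 21 \cdot 1 = 21$)
$O = \frac{185}{2}$ ($O = \frac{207 - 22}{21 - 19} = \frac{185}{2} \approx 92.5$)
$\frac{z{\left(22 \right)} + 238}{14 + O} = \frac{\left(-2 + 22 + 22^{2}\right) + 238}{14 + \frac{185}{2}} = \frac{\left(-2 + 22 + 484\right) + 238}{\frac{213}{2}} = \left(504 + 238\right) \frac{2}{213} = 742 \cdot \frac{2}{213} = \frac{1484}{213}$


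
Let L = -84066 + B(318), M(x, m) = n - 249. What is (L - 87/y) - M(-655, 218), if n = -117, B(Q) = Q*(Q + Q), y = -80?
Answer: 9483927/80 ≈ 1.1855e+5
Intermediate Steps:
B(Q) = 2*Q² (B(Q) = Q*(2*Q) = 2*Q²)
M(x, m) = -366 (M(x, m) = -117 - 249 = -366)
L = 118182 (L = -84066 + 2*318² = -84066 + 2*101124 = -84066 + 202248 = 118182)
(L - 87/y) - M(-655, 218) = (118182 - 87/(-80)) - 1*(-366) = (118182 - 1/80*(-87)) + 366 = (118182 + 87/80) + 366 = 9454647/80 + 366 = 9483927/80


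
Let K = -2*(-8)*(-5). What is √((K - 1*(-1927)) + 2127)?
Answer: √3974 ≈ 63.040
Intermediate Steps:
K = -80 (K = 16*(-5) = -80)
√((K - 1*(-1927)) + 2127) = √((-80 - 1*(-1927)) + 2127) = √((-80 + 1927) + 2127) = √(1847 + 2127) = √3974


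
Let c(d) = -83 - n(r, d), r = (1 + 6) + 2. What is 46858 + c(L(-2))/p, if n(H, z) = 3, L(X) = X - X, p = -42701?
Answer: 2000883544/42701 ≈ 46858.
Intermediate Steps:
L(X) = 0
r = 9 (r = 7 + 2 = 9)
c(d) = -86 (c(d) = -83 - 1*3 = -83 - 3 = -86)
46858 + c(L(-2))/p = 46858 - 86/(-42701) = 46858 - 86*(-1/42701) = 46858 + 86/42701 = 2000883544/42701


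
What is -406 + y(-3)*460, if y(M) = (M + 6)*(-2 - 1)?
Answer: -4546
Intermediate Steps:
y(M) = -18 - 3*M (y(M) = (6 + M)*(-3) = -18 - 3*M)
-406 + y(-3)*460 = -406 + (-18 - 3*(-3))*460 = -406 + (-18 + 9)*460 = -406 - 9*460 = -406 - 4140 = -4546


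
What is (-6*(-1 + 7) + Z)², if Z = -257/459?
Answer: 281601961/210681 ≈ 1336.6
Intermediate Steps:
Z = -257/459 (Z = -257*1/459 = -257/459 ≈ -0.55991)
(-6*(-1 + 7) + Z)² = (-6*(-1 + 7) - 257/459)² = (-6*6 - 257/459)² = (-36 - 257/459)² = (-16781/459)² = 281601961/210681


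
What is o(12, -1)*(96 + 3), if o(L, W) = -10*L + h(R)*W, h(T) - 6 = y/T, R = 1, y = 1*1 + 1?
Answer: -12672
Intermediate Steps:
y = 2 (y = 1 + 1 = 2)
h(T) = 6 + 2/T
o(L, W) = -10*L + 8*W (o(L, W) = -10*L + (6 + 2/1)*W = -10*L + (6 + 2*1)*W = -10*L + (6 + 2)*W = -10*L + 8*W)
o(12, -1)*(96 + 3) = (-10*12 + 8*(-1))*(96 + 3) = (-120 - 8)*99 = -128*99 = -12672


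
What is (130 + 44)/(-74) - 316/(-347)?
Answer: -18497/12839 ≈ -1.4407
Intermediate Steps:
(130 + 44)/(-74) - 316/(-347) = 174*(-1/74) - 316*(-1/347) = -87/37 + 316/347 = -18497/12839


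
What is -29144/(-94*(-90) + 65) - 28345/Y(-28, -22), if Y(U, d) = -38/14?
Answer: 1690934139/161975 ≈ 10439.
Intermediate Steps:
Y(U, d) = -19/7 (Y(U, d) = -38*1/14 = -19/7)
-29144/(-94*(-90) + 65) - 28345/Y(-28, -22) = -29144/(-94*(-90) + 65) - 28345/(-19/7) = -29144/(8460 + 65) - 28345*(-7/19) = -29144/8525 + 198415/19 = 1690934139/161975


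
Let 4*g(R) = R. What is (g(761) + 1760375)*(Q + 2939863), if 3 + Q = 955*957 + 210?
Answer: 27140909105305/4 ≈ 6.7852e+12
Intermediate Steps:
g(R) = R/4
Q = 914142 (Q = -3 + (955*957 + 210) = -3 + (913935 + 210) = -3 + 914145 = 914142)
(g(761) + 1760375)*(Q + 2939863) = ((¼)*761 + 1760375)*(914142 + 2939863) = (761/4 + 1760375)*3854005 = (7042261/4)*3854005 = 27140909105305/4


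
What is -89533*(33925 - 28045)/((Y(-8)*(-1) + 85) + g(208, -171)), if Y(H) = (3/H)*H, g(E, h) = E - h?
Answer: -526454040/461 ≈ -1.1420e+6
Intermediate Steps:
Y(H) = 3
-89533*(33925 - 28045)/((Y(-8)*(-1) + 85) + g(208, -171)) = -89533*(33925 - 28045)/((3*(-1) + 85) + (208 - 1*(-171))) = -89533*5880/((-3 + 85) + (208 + 171)) = -89533*5880/(82 + 379) = -89533/(461*(1/5880)) = -89533/461/5880 = -89533*5880/461 = -526454040/461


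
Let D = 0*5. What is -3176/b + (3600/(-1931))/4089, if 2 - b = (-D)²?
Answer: -4179542564/2631953 ≈ -1588.0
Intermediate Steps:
D = 0
b = 2 (b = 2 - (-1*0)² = 2 - 1*0² = 2 - 1*0 = 2 + 0 = 2)
-3176/b + (3600/(-1931))/4089 = -3176/2 + (3600/(-1931))/4089 = -3176*½ + (3600*(-1/1931))*(1/4089) = -1588 - 3600/1931*1/4089 = -1588 - 1200/2631953 = -4179542564/2631953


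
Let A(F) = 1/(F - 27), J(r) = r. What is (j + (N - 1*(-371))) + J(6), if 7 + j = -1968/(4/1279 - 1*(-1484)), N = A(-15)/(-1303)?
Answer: 1595622638357/4328005710 ≈ 368.67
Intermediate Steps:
A(F) = 1/(-27 + F)
N = 1/54726 (N = 1/(-27 - 15*(-1303)) = -1/1303/(-42) = -1/42*(-1/1303) = 1/54726 ≈ 1.8273e-5)
j = -658473/79085 (j = -7 - 1968/(4/1279 - 1*(-1484)) = -7 - 1968/(4*(1/1279) + 1484) = -7 - 1968/(4/1279 + 1484) = -7 - 1968/1898040/1279 = -7 - 1968*1279/1898040 = -7 - 104878/79085 = -658473/79085 ≈ -8.3261)
(j + (N - 1*(-371))) + J(6) = (-658473/79085 + (1/54726 - 1*(-371))) + 6 = (-658473/79085 + (1/54726 + 371)) + 6 = (-658473/79085 + 20303347/54726) + 6 = 1569654604097/4328005710 + 6 = 1595622638357/4328005710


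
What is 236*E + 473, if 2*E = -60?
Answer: -6607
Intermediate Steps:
E = -30 (E = (½)*(-60) = -30)
236*E + 473 = 236*(-30) + 473 = -7080 + 473 = -6607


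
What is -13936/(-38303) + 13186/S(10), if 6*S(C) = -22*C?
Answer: -756828557/2106665 ≈ -359.25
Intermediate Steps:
S(C) = -11*C/3 (S(C) = (-22*C)/6 = -11*C/3)
-13936/(-38303) + 13186/S(10) = -13936/(-38303) + 13186/((-11/3*10)) = -13936*(-1/38303) + 13186/(-110/3) = 13936/38303 + 13186*(-3/110) = 13936/38303 - 19779/55 = -756828557/2106665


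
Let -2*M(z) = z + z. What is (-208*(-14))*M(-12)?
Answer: 34944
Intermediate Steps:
M(z) = -z (M(z) = -(z + z)/2 = -z)
(-208*(-14))*M(-12) = (-208*(-14))*(-1*(-12)) = 2912*12 = 34944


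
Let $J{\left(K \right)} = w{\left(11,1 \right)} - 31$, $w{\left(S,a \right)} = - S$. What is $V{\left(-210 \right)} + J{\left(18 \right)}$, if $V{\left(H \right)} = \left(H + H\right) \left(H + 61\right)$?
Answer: $62538$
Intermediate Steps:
$J{\left(K \right)} = -42$ ($J{\left(K \right)} = \left(-1\right) 11 - 31 = -11 - 31 = -42$)
$V{\left(H \right)} = 2 H \left(61 + H\right)$
$V{\left(-210 \right)} + J{\left(18 \right)} = 2 \left(-210\right) \left(61 - 210\right) - 42 = 2 \left(-210\right) \left(-149\right) - 42 = 62580 - 42 = 62538$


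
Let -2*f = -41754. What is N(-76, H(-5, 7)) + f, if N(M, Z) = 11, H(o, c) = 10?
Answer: 20888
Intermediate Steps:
f = 20877 (f = -1/2*(-41754) = 20877)
N(-76, H(-5, 7)) + f = 11 + 20877 = 20888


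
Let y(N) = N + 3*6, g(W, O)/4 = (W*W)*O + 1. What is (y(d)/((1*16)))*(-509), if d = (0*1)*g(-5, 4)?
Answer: -4581/8 ≈ -572.63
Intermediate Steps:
g(W, O) = 4 + 4*O*W**2 (g(W, O) = 4*((W*W)*O + 1) = 4*(W**2*O + 1) = 4*(O*W**2 + 1) = 4*(1 + O*W**2) = 4 + 4*O*W**2)
d = 0 (d = (0*1)*(4 + 4*4*(-5)**2) = 0*(4 + 4*4*25) = 0*(4 + 400) = 0*404 = 0)
y(N) = 18 + N (y(N) = N + 18 = 18 + N)
(y(d)/((1*16)))*(-509) = ((18 + 0)/((1*16)))*(-509) = (18/16)*(-509) = (18*(1/16))*(-509) = (9/8)*(-509) = -4581/8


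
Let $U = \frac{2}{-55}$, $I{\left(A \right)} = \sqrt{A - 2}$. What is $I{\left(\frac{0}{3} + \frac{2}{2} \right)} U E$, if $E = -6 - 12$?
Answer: $\frac{36 i}{55} \approx 0.65455 i$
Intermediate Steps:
$I{\left(A \right)} = \sqrt{-2 + A}$
$U = - \frac{2}{55}$ ($U = 2 \left(- \frac{1}{55}\right) = - \frac{2}{55} \approx -0.036364$)
$E = -18$ ($E = -6 - 12 = -18$)
$I{\left(\frac{0}{3} + \frac{2}{2} \right)} U E = \sqrt{-2 + \left(\frac{0}{3} + \frac{2}{2}\right)} \left(- \frac{2}{55}\right) \left(-18\right) = \sqrt{-2 + \left(0 \cdot \frac{1}{3} + 2 \cdot \frac{1}{2}\right)} \left(- \frac{2}{55}\right) \left(-18\right) = \sqrt{-2 + \left(0 + 1\right)} \left(- \frac{2}{55}\right) \left(-18\right) = \sqrt{-2 + 1} \left(- \frac{2}{55}\right) \left(-18\right) = \sqrt{-1} \left(- \frac{2}{55}\right) \left(-18\right) = i \left(- \frac{2}{55}\right) \left(-18\right) = - \frac{2 i}{55} \left(-18\right) = \frac{36 i}{55}$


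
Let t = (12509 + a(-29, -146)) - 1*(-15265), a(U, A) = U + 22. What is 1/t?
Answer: 1/27767 ≈ 3.6014e-5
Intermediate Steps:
a(U, A) = 22 + U
t = 27767 (t = (12509 + (22 - 29)) - 1*(-15265) = (12509 - 7) + 15265 = 12502 + 15265 = 27767)
1/t = 1/27767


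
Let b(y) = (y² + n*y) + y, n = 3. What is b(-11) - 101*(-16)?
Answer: 1693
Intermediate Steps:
b(y) = y² + 4*y (b(y) = (y² + 3*y) + y = y² + 4*y)
b(-11) - 101*(-16) = -11*(4 - 11) - 101*(-16) = -11*(-7) + 1616 = 77 + 1616 = 1693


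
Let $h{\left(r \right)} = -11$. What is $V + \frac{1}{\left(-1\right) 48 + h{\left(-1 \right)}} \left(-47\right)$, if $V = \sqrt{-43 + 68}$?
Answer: $\frac{342}{59} \approx 5.7966$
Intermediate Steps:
$V = 5$ ($V = \sqrt{25} = 5$)
$V + \frac{1}{\left(-1\right) 48 + h{\left(-1 \right)}} \left(-47\right) = 5 + \frac{1}{\left(-1\right) 48 - 11} \left(-47\right) = 5 + \frac{1}{-48 - 11} \left(-47\right) = 5 + \frac{1}{-59} \left(-47\right) = 5 - - \frac{47}{59} = 5 + \frac{47}{59} = \frac{342}{59}$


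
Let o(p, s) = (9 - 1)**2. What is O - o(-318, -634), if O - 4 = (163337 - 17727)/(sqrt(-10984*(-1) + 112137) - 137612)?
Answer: -1156254048700/18936939423 - 145610*sqrt(123121)/18936939423 ≈ -61.061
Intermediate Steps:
o(p, s) = 64 (o(p, s) = 8**2 = 64)
O = 4 + 145610/(-137612 + sqrt(123121)) (O = 4 + (163337 - 17727)/(sqrt(-10984*(-1) + 112137) - 137612) = 4 + 145610/(sqrt(10984 + 112137) - 137612) = 4 + 145610/(sqrt(123121) - 137612) = 4 + 145610/(-137612 + sqrt(123121)) ≈ 2.9392)
O - o(-318, -634) = (55710074372/18936939423 - 145610*sqrt(123121)/18936939423) - 1*64 = (55710074372/18936939423 - 145610*sqrt(123121)/18936939423) - 64 = -1156254048700/18936939423 - 145610*sqrt(123121)/18936939423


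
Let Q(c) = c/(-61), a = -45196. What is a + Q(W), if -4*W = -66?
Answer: -5513945/122 ≈ -45196.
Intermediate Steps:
W = 33/2 (W = -¼*(-66) = 33/2 ≈ 16.500)
Q(c) = -c/61 (Q(c) = c*(-1/61) = -c/61)
a + Q(W) = -45196 - 1/61*33/2 = -45196 - 33/122 = -5513945/122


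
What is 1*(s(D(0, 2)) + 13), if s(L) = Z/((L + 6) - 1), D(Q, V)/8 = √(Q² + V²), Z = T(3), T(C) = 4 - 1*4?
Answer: 13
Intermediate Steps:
T(C) = 0 (T(C) = 4 - 4 = 0)
Z = 0
D(Q, V) = 8*√(Q² + V²)
s(L) = 0 (s(L) = 0/((L + 6) - 1) = 0/((6 + L) - 1) = 0/(5 + L) = 0)
1*(s(D(0, 2)) + 13) = 1*(0 + 13) = 1*13 = 13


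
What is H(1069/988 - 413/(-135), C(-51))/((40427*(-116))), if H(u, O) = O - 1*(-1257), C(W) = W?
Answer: -603/2344766 ≈ -0.00025717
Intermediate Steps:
H(u, O) = 1257 + O (H(u, O) = O + 1257 = 1257 + O)
H(1069/988 - 413/(-135), C(-51))/((40427*(-116))) = (1257 - 51)/((40427*(-116))) = 1206/(-4689532) = 1206*(-1/4689532) = -603/2344766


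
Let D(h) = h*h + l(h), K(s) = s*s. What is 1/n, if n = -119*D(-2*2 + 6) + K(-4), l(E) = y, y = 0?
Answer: -1/460 ≈ -0.0021739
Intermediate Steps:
l(E) = 0
K(s) = s²
D(h) = h² (D(h) = h*h + 0 = h² + 0 = h²)
n = -460 (n = -119*(-2*2 + 6)² + (-4)² = -119*(-4 + 6)² + 16 = -119*2² + 16 = -119*4 + 16 = -476 + 16 = -460)
1/n = 1/(-460) = -1/460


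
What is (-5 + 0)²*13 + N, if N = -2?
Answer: 323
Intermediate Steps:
(-5 + 0)²*13 + N = (-5 + 0)²*13 - 2 = (-5)²*13 - 2 = 25*13 - 2 = 325 - 2 = 323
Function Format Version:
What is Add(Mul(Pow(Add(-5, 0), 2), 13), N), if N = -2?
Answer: 323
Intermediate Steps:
Add(Mul(Pow(Add(-5, 0), 2), 13), N) = Add(Mul(Pow(Add(-5, 0), 2), 13), -2) = Add(Mul(Pow(-5, 2), 13), -2) = Add(Mul(25, 13), -2) = Add(325, -2) = 323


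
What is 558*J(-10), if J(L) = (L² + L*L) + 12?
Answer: 118296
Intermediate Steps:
J(L) = 12 + 2*L² (J(L) = (L² + L²) + 12 = 2*L² + 12 = 12 + 2*L²)
558*J(-10) = 558*(12 + 2*(-10)²) = 558*(12 + 2*100) = 558*(12 + 200) = 558*212 = 118296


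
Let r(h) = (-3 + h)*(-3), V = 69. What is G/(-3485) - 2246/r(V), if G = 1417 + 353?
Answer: 747685/69003 ≈ 10.836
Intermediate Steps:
G = 1770
r(h) = 9 - 3*h
G/(-3485) - 2246/r(V) = 1770/(-3485) - 2246/(9 - 3*69) = 1770*(-1/3485) - 2246/(9 - 207) = -354/697 - 2246/(-198) = -354/697 - 2246*(-1/198) = -354/697 + 1123/99 = 747685/69003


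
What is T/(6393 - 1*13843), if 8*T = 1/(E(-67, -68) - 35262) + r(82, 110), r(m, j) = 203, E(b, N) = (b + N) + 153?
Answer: -7154531/2100542400 ≈ -0.0034060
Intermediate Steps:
E(b, N) = 153 + N + b (E(b, N) = (N + b) + 153 = 153 + N + b)
T = 7154531/281952 (T = (1/((153 - 68 - 67) - 35262) + 203)/8 = (1/(18 - 35262) + 203)/8 = (1/(-35244) + 203)/8 = (-1/35244 + 203)/8 = (1/8)*(7154531/35244) = 7154531/281952 ≈ 25.375)
T/(6393 - 1*13843) = 7154531/(281952*(6393 - 1*13843)) = 7154531/(281952*(6393 - 13843)) = (7154531/281952)/(-7450) = (7154531/281952)*(-1/7450) = -7154531/2100542400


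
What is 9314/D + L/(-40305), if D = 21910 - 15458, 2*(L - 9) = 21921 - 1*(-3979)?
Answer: 145894651/130023930 ≈ 1.1221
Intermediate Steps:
L = 12959 (L = 9 + (21921 - 1*(-3979))/2 = 9 + (21921 + 3979)/2 = 9 + (1/2)*25900 = 9 + 12950 = 12959)
D = 6452
9314/D + L/(-40305) = 9314/6452 + 12959/(-40305) = 9314*(1/6452) + 12959*(-1/40305) = 4657/3226 - 12959/40305 = 145894651/130023930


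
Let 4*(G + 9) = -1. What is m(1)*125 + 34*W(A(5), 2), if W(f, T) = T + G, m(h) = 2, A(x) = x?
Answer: 7/2 ≈ 3.5000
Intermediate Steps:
G = -37/4 (G = -9 + (¼)*(-1) = -9 - ¼ = -37/4 ≈ -9.2500)
W(f, T) = -37/4 + T (W(f, T) = T - 37/4 = -37/4 + T)
m(1)*125 + 34*W(A(5), 2) = 2*125 + 34*(-37/4 + 2) = 250 + 34*(-29/4) = 250 - 493/2 = 7/2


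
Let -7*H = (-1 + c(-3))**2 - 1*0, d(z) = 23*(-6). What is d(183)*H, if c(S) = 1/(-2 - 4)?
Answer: 161/6 ≈ 26.833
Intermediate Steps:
c(S) = -1/6 (c(S) = 1/(-6) = -1/6)
d(z) = -138
H = -7/36 (H = -((-1 - 1/6)**2 - 1*0)/7 = -((-7/6)**2 + 0)/7 = -(49/36 + 0)/7 = -1/7*49/36 = -7/36 ≈ -0.19444)
d(183)*H = -138*(-7/36) = 161/6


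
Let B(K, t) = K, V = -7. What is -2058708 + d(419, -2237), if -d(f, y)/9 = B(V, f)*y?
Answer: -2199639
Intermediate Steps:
d(f, y) = 63*y (d(f, y) = -(-63)*y = 63*y)
-2058708 + d(419, -2237) = -2058708 + 63*(-2237) = -2058708 - 140931 = -2199639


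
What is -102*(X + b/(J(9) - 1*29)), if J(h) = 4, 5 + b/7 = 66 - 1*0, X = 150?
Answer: -338946/25 ≈ -13558.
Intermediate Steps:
b = 427 (b = -35 + 7*(66 - 1*0) = -35 + 7*(66 + 0) = -35 + 7*66 = -35 + 462 = 427)
-102*(X + b/(J(9) - 1*29)) = -102*(150 + 427/(4 - 1*29)) = -102*(150 + 427/(4 - 29)) = -102*(150 + 427/(-25)) = -102*(150 + 427*(-1/25)) = -102*(150 - 427/25) = -102*3323/25 = -338946/25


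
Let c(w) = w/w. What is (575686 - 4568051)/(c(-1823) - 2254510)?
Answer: 3992365/2254509 ≈ 1.7708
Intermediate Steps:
c(w) = 1
(575686 - 4568051)/(c(-1823) - 2254510) = (575686 - 4568051)/(1 - 2254510) = -3992365/(-2254509) = -3992365*(-1/2254509) = 3992365/2254509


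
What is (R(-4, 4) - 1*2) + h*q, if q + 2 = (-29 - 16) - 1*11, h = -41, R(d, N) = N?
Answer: 2380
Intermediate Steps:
q = -58 (q = -2 + ((-29 - 16) - 1*11) = -2 + (-45 - 11) = -2 - 56 = -58)
(R(-4, 4) - 1*2) + h*q = (4 - 1*2) - 41*(-58) = (4 - 2) + 2378 = 2 + 2378 = 2380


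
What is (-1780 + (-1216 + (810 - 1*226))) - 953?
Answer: -3365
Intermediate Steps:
(-1780 + (-1216 + (810 - 1*226))) - 953 = (-1780 + (-1216 + (810 - 226))) - 953 = (-1780 + (-1216 + 584)) - 953 = (-1780 - 632) - 953 = -2412 - 953 = -3365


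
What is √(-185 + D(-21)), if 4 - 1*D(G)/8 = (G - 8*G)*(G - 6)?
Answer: 3*√3511 ≈ 177.76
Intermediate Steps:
D(G) = 32 + 56*G*(-6 + G) (D(G) = 32 - 8*(G - 8*G)*(G - 6) = 32 - 8*(-7*G)*(-6 + G) = 32 - (-56)*G*(-6 + G) = 32 + 56*G*(-6 + G))
√(-185 + D(-21)) = √(-185 + (32 - 336*(-21) + 56*(-21)²)) = √(-185 + (32 + 7056 + 56*441)) = √(-185 + (32 + 7056 + 24696)) = √(-185 + 31784) = √31599 = 3*√3511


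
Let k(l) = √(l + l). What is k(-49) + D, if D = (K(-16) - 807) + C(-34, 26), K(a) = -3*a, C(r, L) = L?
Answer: -733 + 7*I*√2 ≈ -733.0 + 9.8995*I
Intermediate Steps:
k(l) = √2*√l (k(l) = √(2*l) = √2*√l)
D = -733 (D = (-3*(-16) - 807) + 26 = (48 - 807) + 26 = -759 + 26 = -733)
k(-49) + D = √2*√(-49) - 733 = √2*(7*I) - 733 = 7*I*√2 - 733 = -733 + 7*I*√2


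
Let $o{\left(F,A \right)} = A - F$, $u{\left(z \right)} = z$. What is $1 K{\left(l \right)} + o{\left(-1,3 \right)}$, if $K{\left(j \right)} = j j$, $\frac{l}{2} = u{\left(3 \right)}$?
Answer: $40$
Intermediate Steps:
$l = 6$ ($l = 2 \cdot 3 = 6$)
$K{\left(j \right)} = j^{2}$
$1 K{\left(l \right)} + o{\left(-1,3 \right)} = 1 \cdot 6^{2} + \left(3 - -1\right) = 1 \cdot 36 + \left(3 + 1\right) = 36 + 4 = 40$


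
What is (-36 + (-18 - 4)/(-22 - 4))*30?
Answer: -13710/13 ≈ -1054.6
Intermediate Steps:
(-36 + (-18 - 4)/(-22 - 4))*30 = (-36 - 22/(-26))*30 = (-36 - 22*(-1/26))*30 = (-36 + 11/13)*30 = -457/13*30 = -13710/13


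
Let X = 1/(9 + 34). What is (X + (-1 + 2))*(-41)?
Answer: -1804/43 ≈ -41.953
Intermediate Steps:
X = 1/43 ≈ 0.023256
(X + (-1 + 2))*(-41) = (1/43 + (-1 + 2))*(-41) = (1/43 + 1)*(-41) = (44/43)*(-41) = -1804/43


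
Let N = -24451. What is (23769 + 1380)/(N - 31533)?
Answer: -25149/55984 ≈ -0.44922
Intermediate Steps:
(23769 + 1380)/(N - 31533) = (23769 + 1380)/(-24451 - 31533) = 25149/(-55984) = 25149*(-1/55984) = -25149/55984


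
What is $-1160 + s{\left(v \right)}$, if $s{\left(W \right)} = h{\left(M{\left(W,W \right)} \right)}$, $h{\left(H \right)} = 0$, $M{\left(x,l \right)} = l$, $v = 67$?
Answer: $-1160$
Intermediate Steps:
$s{\left(W \right)} = 0$
$-1160 + s{\left(v \right)} = -1160 + 0 = -1160$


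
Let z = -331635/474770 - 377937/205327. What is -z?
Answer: 49505353827/19496619958 ≈ 2.5392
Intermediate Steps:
z = -49505353827/19496619958 (z = -331635*1/474770 - 377937*1/205327 = -66327/94954 - 377937/205327 = -49505353827/19496619958 ≈ -2.5392)
-z = -1*(-49505353827/19496619958) = 49505353827/19496619958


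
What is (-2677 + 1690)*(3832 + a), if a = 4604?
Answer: -8326332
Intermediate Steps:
(-2677 + 1690)*(3832 + a) = (-2677 + 1690)*(3832 + 4604) = -987*8436 = -8326332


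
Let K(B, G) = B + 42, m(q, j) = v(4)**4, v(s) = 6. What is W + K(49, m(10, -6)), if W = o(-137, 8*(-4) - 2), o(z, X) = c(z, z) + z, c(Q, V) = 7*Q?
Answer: -1005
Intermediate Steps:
o(z, X) = 8*z (o(z, X) = 7*z + z = 8*z)
m(q, j) = 1296 (m(q, j) = 6**4 = 1296)
K(B, G) = 42 + B
W = -1096 (W = 8*(-137) = -1096)
W + K(49, m(10, -6)) = -1096 + (42 + 49) = -1096 + 91 = -1005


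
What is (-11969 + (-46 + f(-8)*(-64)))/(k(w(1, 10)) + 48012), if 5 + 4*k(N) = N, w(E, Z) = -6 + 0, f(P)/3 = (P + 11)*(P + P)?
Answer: -11196/192037 ≈ -0.058301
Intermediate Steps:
f(P) = 6*P*(11 + P) (f(P) = 3*((P + 11)*(P + P)) = 3*((11 + P)*(2*P)) = 3*(2*P*(11 + P)) = 6*P*(11 + P))
w(E, Z) = -6
k(N) = -5/4 + N/4
(-11969 + (-46 + f(-8)*(-64)))/(k(w(1, 10)) + 48012) = (-11969 + (-46 + (6*(-8)*(11 - 8))*(-64)))/((-5/4 + (¼)*(-6)) + 48012) = (-11969 + (-46 + (6*(-8)*3)*(-64)))/((-5/4 - 3/2) + 48012) = (-11969 + (-46 - 144*(-64)))/(-11/4 + 48012) = (-11969 + (-46 + 9216))/(192037/4) = (-11969 + 9170)*(4/192037) = -2799*4/192037 = -11196/192037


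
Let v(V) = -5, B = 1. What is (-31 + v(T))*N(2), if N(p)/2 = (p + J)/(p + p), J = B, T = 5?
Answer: -54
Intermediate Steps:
J = 1
N(p) = (1 + p)/p (N(p) = 2*((p + 1)/(p + p)) = 2*((1 + p)/((2*p))) = 2*((1 + p)*(1/(2*p))) = 2*((1 + p)/(2*p)) = (1 + p)/p)
(-31 + v(T))*N(2) = (-31 - 5)*((1 + 2)/2) = -18*3 = -36*3/2 = -54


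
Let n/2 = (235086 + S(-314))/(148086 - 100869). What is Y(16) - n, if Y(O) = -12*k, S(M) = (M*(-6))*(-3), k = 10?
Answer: -2041636/15739 ≈ -129.72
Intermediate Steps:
S(M) = 18*M (S(M) = -6*M*(-3) = 18*M)
Y(O) = -120 (Y(O) = -12*10 = -120)
n = 152956/15739 (n = 2*((235086 + 18*(-314))/(148086 - 100869)) = 2*((235086 - 5652)/47217) = 2*(229434*(1/47217)) = 2*(76478/15739) = 152956/15739 ≈ 9.7183)
Y(16) - n = -120 - 1*152956/15739 = -120 - 152956/15739 = -2041636/15739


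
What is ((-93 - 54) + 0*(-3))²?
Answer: 21609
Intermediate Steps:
((-93 - 54) + 0*(-3))² = (-147 + 0)² = (-147)² = 21609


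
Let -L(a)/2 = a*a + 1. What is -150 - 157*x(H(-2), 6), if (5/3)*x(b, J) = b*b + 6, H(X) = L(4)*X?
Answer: -436296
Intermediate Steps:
L(a) = -2 - 2*a² (L(a) = -2*(a*a + 1) = -2*(a² + 1) = -2*(1 + a²) = -2 - 2*a²)
H(X) = -34*X (H(X) = (-2 - 2*4²)*X = (-2 - 2*16)*X = (-2 - 32)*X = -34*X)
x(b, J) = 18/5 + 3*b²/5 (x(b, J) = 3*(b*b + 6)/5 = 3*(b² + 6)/5 = 3*(6 + b²)/5 = 18/5 + 3*b²/5)
-150 - 157*x(H(-2), 6) = -150 - 157*(18/5 + 3*(-34*(-2))²/5) = -150 - 157*(18/5 + (⅗)*68²) = -150 - 157*(18/5 + (⅗)*4624) = -150 - 157*(18/5 + 13872/5) = -150 - 157*2778 = -150 - 436146 = -436296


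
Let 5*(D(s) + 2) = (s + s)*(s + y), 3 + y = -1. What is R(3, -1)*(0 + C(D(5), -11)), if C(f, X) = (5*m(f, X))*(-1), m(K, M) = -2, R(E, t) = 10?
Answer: 100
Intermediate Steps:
y = -4 (y = -3 - 1 = -4)
D(s) = -2 + 2*s*(-4 + s)/5 (D(s) = -2 + ((s + s)*(s - 4))/5 = -2 + ((2*s)*(-4 + s))/5 = -2 + (2*s*(-4 + s))/5 = -2 + 2*s*(-4 + s)/5)
C(f, X) = 10 (C(f, X) = (5*(-2))*(-1) = -10*(-1) = 10)
R(3, -1)*(0 + C(D(5), -11)) = 10*(0 + 10) = 10*10 = 100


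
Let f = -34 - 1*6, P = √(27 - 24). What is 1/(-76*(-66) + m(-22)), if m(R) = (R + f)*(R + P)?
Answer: 1595/10173217 + 31*√3/20346434 ≈ 0.00015942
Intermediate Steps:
P = √3 ≈ 1.7320
f = -40 (f = -34 - 6 = -40)
m(R) = (-40 + R)*(R + √3) (m(R) = (R - 40)*(R + √3) = (-40 + R)*(R + √3))
1/(-76*(-66) + m(-22)) = 1/(-76*(-66) + ((-22)² - 40*(-22) - 40*√3 - 22*√3)) = 1/(5016 + (484 + 880 - 40*√3 - 22*√3)) = 1/(5016 + (1364 - 62*√3)) = 1/(6380 - 62*√3)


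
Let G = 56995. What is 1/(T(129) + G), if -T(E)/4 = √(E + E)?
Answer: 56995/3248425897 + 4*√258/3248425897 ≈ 1.7565e-5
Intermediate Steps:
T(E) = -4*√2*√E (T(E) = -4*√(E + E) = -4*√2*√E)
1/(T(129) + G) = 1/(-4*√2*√129 + 56995) = 1/(-4*√258 + 56995) = 1/(56995 - 4*√258)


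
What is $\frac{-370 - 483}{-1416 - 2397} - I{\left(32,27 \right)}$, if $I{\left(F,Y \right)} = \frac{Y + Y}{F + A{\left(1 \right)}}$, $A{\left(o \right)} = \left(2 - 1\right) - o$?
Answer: $- \frac{89303}{61008} \approx -1.4638$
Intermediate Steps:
$A{\left(o \right)} = 1 - o$ ($A{\left(o \right)} = \left(2 - 1\right) - o = 1 - o$)
$I{\left(F,Y \right)} = \frac{2 Y}{F}$ ($I{\left(F,Y \right)} = \frac{Y + Y}{F + \left(1 - 1\right)} = \frac{2 Y}{F + \left(1 - 1\right)} = \frac{2 Y}{F + 0} = \frac{2 Y}{F}$)
$\frac{-370 - 483}{-1416 - 2397} - I{\left(32,27 \right)} = \frac{-370 - 483}{-1416 - 2397} - 2 \cdot 27 \cdot \frac{1}{32} = - \frac{853}{-3813} - 2 \cdot 27 \cdot \frac{1}{32} = \left(-853\right) \left(- \frac{1}{3813}\right) - \frac{27}{16} = \frac{853}{3813} - \frac{27}{16} = - \frac{89303}{61008}$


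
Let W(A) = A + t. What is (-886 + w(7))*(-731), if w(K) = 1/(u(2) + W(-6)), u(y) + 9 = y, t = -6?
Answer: 12306385/19 ≈ 6.4770e+5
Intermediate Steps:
u(y) = -9 + y
W(A) = -6 + A (W(A) = A - 6 = -6 + A)
w(K) = -1/19 (w(K) = 1/((-9 + 2) + (-6 - 6)) = 1/(-7 - 12) = 1/(-19) = -1/19)
(-886 + w(7))*(-731) = (-886 - 1/19)*(-731) = -16835/19*(-731) = 12306385/19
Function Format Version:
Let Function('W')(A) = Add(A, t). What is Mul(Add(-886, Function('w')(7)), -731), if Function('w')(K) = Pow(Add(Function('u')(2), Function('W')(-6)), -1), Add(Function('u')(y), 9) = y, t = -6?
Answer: Rational(12306385, 19) ≈ 6.4770e+5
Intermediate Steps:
Function('u')(y) = Add(-9, y)
Function('W')(A) = Add(-6, A) (Function('W')(A) = Add(A, -6) = Add(-6, A))
Function('w')(K) = Rational(-1, 19) (Function('w')(K) = Pow(Add(Add(-9, 2), Add(-6, -6)), -1) = Pow(Add(-7, -12), -1) = Pow(-19, -1) = Rational(-1, 19))
Mul(Add(-886, Function('w')(7)), -731) = Mul(Add(-886, Rational(-1, 19)), -731) = Mul(Rational(-16835, 19), -731) = Rational(12306385, 19)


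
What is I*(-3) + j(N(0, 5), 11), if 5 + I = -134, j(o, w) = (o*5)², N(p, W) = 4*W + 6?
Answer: 17317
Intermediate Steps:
N(p, W) = 6 + 4*W
j(o, w) = 25*o² (j(o, w) = (5*o)² = 25*o²)
I = -139 (I = -5 - 134 = -139)
I*(-3) + j(N(0, 5), 11) = -139*(-3) + 25*(6 + 4*5)² = 417 + 25*(6 + 20)² = 417 + 25*26² = 417 + 25*676 = 417 + 16900 = 17317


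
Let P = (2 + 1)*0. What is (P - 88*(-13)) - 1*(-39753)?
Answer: 40897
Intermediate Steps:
P = 0 (P = 3*0 = 0)
(P - 88*(-13)) - 1*(-39753) = (0 - 88*(-13)) - 1*(-39753) = (0 + 1144) + 39753 = 1144 + 39753 = 40897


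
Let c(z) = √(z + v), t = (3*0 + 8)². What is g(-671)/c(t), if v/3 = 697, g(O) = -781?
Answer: -781*√2155/2155 ≈ -16.824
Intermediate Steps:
v = 2091 (v = 3*697 = 2091)
t = 64 (t = (0 + 8)² = 8² = 64)
c(z) = √(2091 + z) (c(z) = √(z + 2091) = √(2091 + z))
g(-671)/c(t) = -781/√(2091 + 64) = -781*√2155/2155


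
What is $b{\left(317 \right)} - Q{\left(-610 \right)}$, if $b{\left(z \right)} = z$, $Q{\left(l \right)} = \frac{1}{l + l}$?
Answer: $\frac{386741}{1220} \approx 317.0$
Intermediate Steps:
$Q{\left(l \right)} = \frac{1}{2 l}$
$b{\left(317 \right)} - Q{\left(-610 \right)} = 317 - \frac{1}{2 \left(-610\right)} = 317 - \frac{1}{2} \left(- \frac{1}{610}\right) = 317 - - \frac{1}{1220} = 317 + \frac{1}{1220} = \frac{386741}{1220}$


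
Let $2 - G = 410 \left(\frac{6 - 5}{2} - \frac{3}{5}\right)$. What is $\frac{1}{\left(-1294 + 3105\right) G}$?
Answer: $\frac{1}{77873} \approx 1.2841 \cdot 10^{-5}$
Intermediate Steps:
$G = 43$ ($G = 2 - 410 \left(\frac{6 - 5}{2} - \frac{3}{5}\right) = 2 - 410 \left(\left(6 - 5\right) \frac{1}{2} - \frac{3}{5}\right) = 2 - 410 \left(1 \cdot \frac{1}{2} - \frac{3}{5}\right) = 2 - 410 \left(\frac{1}{2} - \frac{3}{5}\right) = 2 - 410 \left(- \frac{1}{10}\right) = 2 - -41 = 2 + 41 = 43$)
$\frac{1}{\left(-1294 + 3105\right) G} = \frac{1}{\left(-1294 + 3105\right) 43} = \frac{1}{1811} \cdot \frac{1}{43} = \frac{1}{77873}$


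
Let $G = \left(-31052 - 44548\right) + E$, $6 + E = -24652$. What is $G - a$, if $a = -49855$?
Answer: $-50403$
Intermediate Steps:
$E = -24658$ ($E = -6 - 24652 = -24658$)
$G = -100258$ ($G = \left(-31052 - 44548\right) - 24658 = -75600 - 24658 = -100258$)
$G - a = -100258 - -49855 = -100258 + 49855 = -50403$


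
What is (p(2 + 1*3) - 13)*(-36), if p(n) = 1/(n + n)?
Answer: 2322/5 ≈ 464.40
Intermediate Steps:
p(n) = 1/(2*n)
(p(2 + 1*3) - 13)*(-36) = (1/(2*(2 + 1*3)) - 13)*(-36) = (1/(2*(2 + 3)) - 13)*(-36) = ((1/2)/5 - 13)*(-36) = ((1/2)*(1/5) - 13)*(-36) = (1/10 - 13)*(-36) = -129/10*(-36) = 2322/5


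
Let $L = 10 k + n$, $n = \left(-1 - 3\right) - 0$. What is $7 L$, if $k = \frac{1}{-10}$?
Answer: $-35$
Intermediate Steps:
$k = - \frac{1}{10} \approx -0.1$
$n = -4$ ($n = \left(-1 - 3\right) + 0 = -4 + 0 = -4$)
$L = -5$ ($L = 10 \left(- \frac{1}{10}\right) - 4 = -1 - 4 = -5$)
$7 L = 7 \left(-5\right) = -35$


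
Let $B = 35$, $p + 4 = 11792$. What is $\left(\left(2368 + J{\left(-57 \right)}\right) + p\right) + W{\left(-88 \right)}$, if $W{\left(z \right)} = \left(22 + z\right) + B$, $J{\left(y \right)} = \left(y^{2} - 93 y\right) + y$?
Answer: $22618$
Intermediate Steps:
$p = 11788$ ($p = -4 + 11792 = 11788$)
$J{\left(y \right)} = y^{2} - 92 y$
$W{\left(z \right)} = 57 + z$ ($W{\left(z \right)} = \left(22 + z\right) + 35 = 57 + z$)
$\left(\left(2368 + J{\left(-57 \right)}\right) + p\right) + W{\left(-88 \right)} = \left(\left(2368 - 57 \left(-92 - 57\right)\right) + 11788\right) + \left(57 - 88\right) = \left(\left(2368 - -8493\right) + 11788\right) - 31 = \left(\left(2368 + 8493\right) + 11788\right) - 31 = \left(10861 + 11788\right) - 31 = 22649 - 31 = 22618$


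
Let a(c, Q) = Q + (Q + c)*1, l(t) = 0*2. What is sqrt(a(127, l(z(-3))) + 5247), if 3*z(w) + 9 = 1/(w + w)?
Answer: sqrt(5374) ≈ 73.308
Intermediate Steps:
z(w) = -3 + 1/(6*w) (z(w) = -3 + 1/(3*(w + w)) = -3 + 1/(3*((2*w))) = -3 + (1/(2*w))/3 = -3 + 1/(6*w))
l(t) = 0
a(c, Q) = c + 2*Q (a(c, Q) = Q + (Q + c) = c + 2*Q)
sqrt(a(127, l(z(-3))) + 5247) = sqrt((127 + 2*0) + 5247) = sqrt((127 + 0) + 5247) = sqrt(127 + 5247) = sqrt(5374)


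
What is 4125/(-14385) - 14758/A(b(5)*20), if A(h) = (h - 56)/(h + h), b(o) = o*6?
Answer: -530739250/16303 ≈ -32555.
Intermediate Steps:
b(o) = 6*o
A(h) = (-56 + h)/(2*h) (A(h) = (-56 + h)/((2*h)) = (-56 + h)*(1/(2*h)) = (-56 + h)/(2*h))
4125/(-14385) - 14758/A(b(5)*20) = 4125/(-14385) - 14758*1200/(-56 + (6*5)*20) = 4125*(-1/14385) - 14758*1200/(-56 + 30*20) = -275/959 - 14758*1200/(-56 + 600) = -275/959 - 14758/((½)*(1/600)*544) = -275/959 - 14758/34/75 = -275/959 - 14758*75/34 = -275/959 - 553425/17 = -530739250/16303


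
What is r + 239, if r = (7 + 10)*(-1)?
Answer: 222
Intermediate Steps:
r = -17 (r = 17*(-1) = -17)
r + 239 = -17 + 239 = 222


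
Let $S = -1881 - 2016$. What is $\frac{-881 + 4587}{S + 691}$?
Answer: $- \frac{1853}{1603} \approx -1.156$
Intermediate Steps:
$S = -3897$
$\frac{-881 + 4587}{S + 691} = \frac{-881 + 4587}{-3897 + 691} = \frac{3706}{-3206} = 3706 \left(- \frac{1}{3206}\right) = - \frac{1853}{1603}$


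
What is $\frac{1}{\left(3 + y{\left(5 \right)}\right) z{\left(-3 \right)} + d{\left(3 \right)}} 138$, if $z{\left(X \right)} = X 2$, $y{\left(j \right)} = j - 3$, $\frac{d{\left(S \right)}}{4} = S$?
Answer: $- \frac{23}{3} \approx -7.6667$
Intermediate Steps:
$d{\left(S \right)} = 4 S$
$y{\left(j \right)} = -3 + j$
$z{\left(X \right)} = 2 X$
$\frac{1}{\left(3 + y{\left(5 \right)}\right) z{\left(-3 \right)} + d{\left(3 \right)}} 138 = \frac{1}{\left(3 + \left(-3 + 5\right)\right) 2 \left(-3\right) + 4 \cdot 3} \cdot 138 = \frac{1}{\left(3 + 2\right) \left(-6\right) + 12} \cdot 138 = \frac{1}{5 \left(-6\right) + 12} \cdot 138 = \frac{1}{-30 + 12} \cdot 138 = \frac{1}{-18} \cdot 138 = \left(- \frac{1}{18}\right) 138 = - \frac{23}{3}$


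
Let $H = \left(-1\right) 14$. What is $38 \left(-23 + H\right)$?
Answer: $-1406$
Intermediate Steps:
$H = -14$
$38 \left(-23 + H\right) = 38 \left(-23 - 14\right) = 38 \left(-37\right) = -1406$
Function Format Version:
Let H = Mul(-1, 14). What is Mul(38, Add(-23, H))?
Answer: -1406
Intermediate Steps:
H = -14
Mul(38, Add(-23, H)) = Mul(38, Add(-23, -14)) = Mul(38, -37) = -1406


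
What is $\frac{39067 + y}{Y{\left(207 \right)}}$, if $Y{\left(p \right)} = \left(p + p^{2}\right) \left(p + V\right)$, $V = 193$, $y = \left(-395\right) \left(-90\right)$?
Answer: $\frac{74617}{17222400} \approx 0.0043326$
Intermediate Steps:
$y = 35550$
$Y{\left(p \right)} = \left(193 + p\right) \left(p + p^{2}\right)$ ($Y{\left(p \right)} = \left(p + p^{2}\right) \left(p + 193\right) = \left(p + p^{2}\right) \left(193 + p\right) = \left(193 + p\right) \left(p + p^{2}\right)$)
$\frac{39067 + y}{Y{\left(207 \right)}} = \frac{39067 + 35550}{207 \left(193 + 207^{2} + 194 \cdot 207\right)} = \frac{74617}{207 \left(193 + 42849 + 40158\right)} = \frac{74617}{207 \cdot 83200} = \frac{74617}{17222400}$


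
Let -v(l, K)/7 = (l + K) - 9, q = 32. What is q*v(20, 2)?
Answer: -2912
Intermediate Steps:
v(l, K) = 63 - 7*K - 7*l (v(l, K) = -7*((l + K) - 9) = -7*((K + l) - 9) = -7*(-9 + K + l) = 63 - 7*K - 7*l)
q*v(20, 2) = 32*(63 - 7*2 - 7*20) = 32*(63 - 14 - 140) = 32*(-91) = -2912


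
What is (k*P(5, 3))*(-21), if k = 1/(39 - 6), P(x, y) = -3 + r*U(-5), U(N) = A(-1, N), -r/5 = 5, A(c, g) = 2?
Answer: 371/11 ≈ 33.727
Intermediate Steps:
r = -25 (r = -5*5 = -25)
U(N) = 2
P(x, y) = -53 (P(x, y) = -3 - 25*2 = -3 - 50 = -53)
k = 1/33 ≈ 0.030303
(k*P(5, 3))*(-21) = ((1/33)*(-53))*(-21) = -53/33*(-21) = 371/11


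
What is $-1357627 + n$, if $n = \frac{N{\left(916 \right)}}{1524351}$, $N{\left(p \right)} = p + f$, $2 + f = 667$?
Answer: $- \frac{689833357832}{508117} \approx -1.3576 \cdot 10^{6}$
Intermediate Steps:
$f = 665$ ($f = -2 + 667 = 665$)
$N{\left(p \right)} = 665 + p$ ($N{\left(p \right)} = p + 665 = 665 + p$)
$n = \frac{527}{508117}$ ($n = \frac{665 + 916}{1524351} = 1581 \cdot \frac{1}{1524351} = \frac{527}{508117} \approx 0.0010372$)
$-1357627 + n = -1357627 + \frac{527}{508117} = - \frac{689833357832}{508117}$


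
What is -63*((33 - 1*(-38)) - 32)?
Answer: -2457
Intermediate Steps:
-63*((33 - 1*(-38)) - 32) = -63*((33 + 38) - 32) = -63*(71 - 32) = -63*39 = -2457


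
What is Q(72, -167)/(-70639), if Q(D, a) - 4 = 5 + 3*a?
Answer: 492/70639 ≈ 0.0069650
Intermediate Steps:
Q(D, a) = 9 + 3*a (Q(D, a) = 4 + (5 + 3*a) = 9 + 3*a)
Q(72, -167)/(-70639) = (9 + 3*(-167))/(-70639) = (9 - 501)*(-1/70639) = -492*(-1/70639) = 492/70639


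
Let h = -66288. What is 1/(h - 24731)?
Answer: -1/91019 ≈ -1.0987e-5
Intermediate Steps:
1/(h - 24731) = 1/(-66288 - 24731) = 1/(-91019) = -1/91019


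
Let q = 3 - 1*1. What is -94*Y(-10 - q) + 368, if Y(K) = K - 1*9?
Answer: 2342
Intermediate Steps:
q = 2 (q = 3 - 1 = 2)
Y(K) = -9 + K (Y(K) = K - 9 = -9 + K)
-94*Y(-10 - q) + 368 = -94*(-9 + (-10 - 1*2)) + 368 = -94*(-9 + (-10 - 2)) + 368 = -94*(-9 - 12) + 368 = -94*(-21) + 368 = 1974 + 368 = 2342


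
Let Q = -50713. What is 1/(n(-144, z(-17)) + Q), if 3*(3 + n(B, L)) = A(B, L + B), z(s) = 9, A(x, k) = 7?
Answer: -3/152141 ≈ -1.9719e-5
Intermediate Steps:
n(B, L) = -⅔ (n(B, L) = -3 + (⅓)*7 = -3 + 7/3 = -⅔)
1/(n(-144, z(-17)) + Q) = 1/(-⅔ - 50713) = 1/(-152141/3) = -3/152141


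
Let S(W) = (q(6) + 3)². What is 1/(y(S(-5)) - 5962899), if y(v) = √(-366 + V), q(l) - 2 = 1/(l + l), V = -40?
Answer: -5962899/35556164484607 - I*√406/35556164484607 ≈ -1.677e-7 - 5.6669e-13*I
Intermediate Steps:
q(l) = 2 + 1/(2*l) (q(l) = 2 + 1/(l + l) = 2 + 1/(2*l))
S(W) = 3721/144 (S(W) = ((2 + (½)/6) + 3)² = ((2 + (½)*(⅙)) + 3)² = ((2 + 1/12) + 3)² = (25/12 + 3)² = (61/12)² = 3721/144)
y(v) = I*√406 (y(v) = √(-366 - 40) = √(-406) = I*√406)
1/(y(S(-5)) - 5962899) = 1/(I*√406 - 5962899) = 1/(-5962899 + I*√406)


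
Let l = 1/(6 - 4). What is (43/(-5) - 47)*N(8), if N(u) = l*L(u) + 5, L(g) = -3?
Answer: -973/5 ≈ -194.60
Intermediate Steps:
l = 1/2 ≈ 0.50000
N(u) = 7/2 (N(u) = (1/2)*(-3) + 5 = -3/2 + 5 = 7/2)
(43/(-5) - 47)*N(8) = (43/(-5) - 47)*(7/2) = (43*(-1/5) - 47)*(7/2) = (-43/5 - 47)*(7/2) = -278/5*7/2 = -973/5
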